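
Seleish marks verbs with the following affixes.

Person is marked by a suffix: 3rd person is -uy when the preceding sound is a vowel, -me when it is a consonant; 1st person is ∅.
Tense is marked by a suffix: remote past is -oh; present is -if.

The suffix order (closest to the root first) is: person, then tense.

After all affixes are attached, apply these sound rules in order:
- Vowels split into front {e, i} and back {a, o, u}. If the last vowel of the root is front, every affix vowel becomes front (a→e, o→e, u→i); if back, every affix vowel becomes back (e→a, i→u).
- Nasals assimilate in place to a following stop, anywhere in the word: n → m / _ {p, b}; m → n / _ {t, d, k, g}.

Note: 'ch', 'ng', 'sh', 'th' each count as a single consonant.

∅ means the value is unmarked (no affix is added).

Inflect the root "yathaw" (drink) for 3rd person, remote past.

yathawmaoh

Attach person 3rd person -me (after consonant 'w') → yathawme.
Attach tense remote past -oh → yathawmeoh.
Apply vowel harmony: yathawmeoh → yathawmaoh.
Nasal assimilation: no change.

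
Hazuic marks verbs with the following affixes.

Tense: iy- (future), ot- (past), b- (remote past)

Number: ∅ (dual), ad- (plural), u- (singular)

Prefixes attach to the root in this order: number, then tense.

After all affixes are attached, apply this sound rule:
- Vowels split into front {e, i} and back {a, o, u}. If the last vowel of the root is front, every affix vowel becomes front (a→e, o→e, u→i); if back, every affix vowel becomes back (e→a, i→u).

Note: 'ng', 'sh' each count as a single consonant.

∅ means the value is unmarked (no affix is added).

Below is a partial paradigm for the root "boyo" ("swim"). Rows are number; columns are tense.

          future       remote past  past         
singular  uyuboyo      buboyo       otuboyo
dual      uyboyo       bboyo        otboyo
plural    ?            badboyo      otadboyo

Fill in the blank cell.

uyadboyo

Attach number plural ad- → adboyo.
Attach tense future iy- → iyadboyo.
Apply vowel harmony: iyadboyo → uyadboyo.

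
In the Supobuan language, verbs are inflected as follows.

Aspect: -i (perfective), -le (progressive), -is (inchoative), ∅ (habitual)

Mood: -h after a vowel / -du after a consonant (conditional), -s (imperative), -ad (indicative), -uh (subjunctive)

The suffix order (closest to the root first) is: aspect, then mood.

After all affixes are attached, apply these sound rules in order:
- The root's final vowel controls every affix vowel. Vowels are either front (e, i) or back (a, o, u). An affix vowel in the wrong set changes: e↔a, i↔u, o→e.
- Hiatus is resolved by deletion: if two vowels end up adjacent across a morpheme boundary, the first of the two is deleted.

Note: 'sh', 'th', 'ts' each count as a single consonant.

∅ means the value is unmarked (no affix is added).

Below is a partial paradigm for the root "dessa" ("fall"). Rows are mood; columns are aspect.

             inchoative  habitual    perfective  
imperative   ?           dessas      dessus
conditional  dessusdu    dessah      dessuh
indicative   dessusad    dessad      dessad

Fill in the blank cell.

dessuss

Attach aspect inchoative -is → dessais.
Attach mood imperative -s → dessaiss.
Apply vowel harmony: dessaiss → dessauss.
Apply vowel deletion: dessauss → dessuss.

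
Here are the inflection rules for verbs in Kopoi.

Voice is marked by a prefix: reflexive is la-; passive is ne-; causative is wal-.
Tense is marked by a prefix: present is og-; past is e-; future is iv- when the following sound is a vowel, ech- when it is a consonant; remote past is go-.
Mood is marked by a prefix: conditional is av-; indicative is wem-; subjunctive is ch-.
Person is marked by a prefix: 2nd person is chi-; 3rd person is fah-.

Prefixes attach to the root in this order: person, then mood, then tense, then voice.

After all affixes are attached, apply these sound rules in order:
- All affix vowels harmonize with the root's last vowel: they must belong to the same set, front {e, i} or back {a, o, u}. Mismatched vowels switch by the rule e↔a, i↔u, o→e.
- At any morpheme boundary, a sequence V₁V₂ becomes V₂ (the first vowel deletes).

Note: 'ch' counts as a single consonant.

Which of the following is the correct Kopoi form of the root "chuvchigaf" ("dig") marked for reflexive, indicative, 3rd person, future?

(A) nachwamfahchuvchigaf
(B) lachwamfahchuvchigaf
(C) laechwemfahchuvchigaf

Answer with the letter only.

Attach person 3rd person fah- → fahchuvchigaf.
Attach mood indicative wem- → wemfahchuvchigaf.
Attach tense future ech- (before consonant 'w') → echwemfahchuvchigaf.
Attach voice reflexive la- → laechwemfahchuvchigaf.
Apply vowel harmony: laechwemfahchuvchigaf → laachwamfahchuvchigaf.
Apply vowel deletion: laachwamfahchuvchigaf → lachwamfahchuvchigaf.
So the correct form is lachwamfahchuvchigaf, option (B).
(C) laechwemfahchuvchigaf is wrong: it fails to apply the sound rule(s).
(A) nachwamfahchuvchigaf is wrong: it uses passive instead of reflexive for voice.

B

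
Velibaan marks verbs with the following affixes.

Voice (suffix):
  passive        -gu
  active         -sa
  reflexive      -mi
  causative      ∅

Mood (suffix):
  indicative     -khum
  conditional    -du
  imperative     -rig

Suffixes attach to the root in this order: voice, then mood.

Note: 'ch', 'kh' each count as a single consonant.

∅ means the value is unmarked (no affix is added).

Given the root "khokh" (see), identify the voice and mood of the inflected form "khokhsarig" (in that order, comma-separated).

active, imperative

Segment: khokh-sa-rig.
voice: -sa → active.
mood: -rig → imperative.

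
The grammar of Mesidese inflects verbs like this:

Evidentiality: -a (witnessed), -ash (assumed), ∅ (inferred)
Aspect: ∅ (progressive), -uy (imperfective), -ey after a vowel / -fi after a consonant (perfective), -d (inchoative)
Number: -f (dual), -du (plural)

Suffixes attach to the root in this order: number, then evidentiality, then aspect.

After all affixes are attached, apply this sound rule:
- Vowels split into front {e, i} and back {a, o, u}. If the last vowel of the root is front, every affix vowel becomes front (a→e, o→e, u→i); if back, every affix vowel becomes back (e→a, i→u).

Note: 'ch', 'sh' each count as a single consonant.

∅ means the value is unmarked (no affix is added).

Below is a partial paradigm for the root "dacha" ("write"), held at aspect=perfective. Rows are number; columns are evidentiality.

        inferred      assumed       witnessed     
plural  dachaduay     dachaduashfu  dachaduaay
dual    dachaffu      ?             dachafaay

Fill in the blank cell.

Attach number dual -f → dachaf.
Attach evidentiality assumed -ash → dachafash.
Attach aspect perfective -fi (after consonant 'sh') → dachafashfi.
Apply vowel harmony: dachafashfi → dachafashfu.

dachafashfu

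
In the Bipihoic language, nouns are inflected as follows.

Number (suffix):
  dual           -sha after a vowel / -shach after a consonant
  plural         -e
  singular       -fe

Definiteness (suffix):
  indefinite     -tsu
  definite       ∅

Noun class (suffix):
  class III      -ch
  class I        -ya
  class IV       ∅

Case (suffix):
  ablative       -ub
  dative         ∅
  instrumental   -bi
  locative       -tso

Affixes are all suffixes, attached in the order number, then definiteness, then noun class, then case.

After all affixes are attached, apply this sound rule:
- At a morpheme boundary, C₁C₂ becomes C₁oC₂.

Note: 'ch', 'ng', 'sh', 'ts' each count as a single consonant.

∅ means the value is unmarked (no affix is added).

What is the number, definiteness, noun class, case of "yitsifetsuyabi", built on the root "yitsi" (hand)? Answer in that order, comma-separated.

Segment: yitsi-fe-tsu-ya-bi.
number: -fe → singular.
definiteness: -tsu → indefinite.
noun class: -ya → class I.
case: -bi → instrumental.

singular, indefinite, class I, instrumental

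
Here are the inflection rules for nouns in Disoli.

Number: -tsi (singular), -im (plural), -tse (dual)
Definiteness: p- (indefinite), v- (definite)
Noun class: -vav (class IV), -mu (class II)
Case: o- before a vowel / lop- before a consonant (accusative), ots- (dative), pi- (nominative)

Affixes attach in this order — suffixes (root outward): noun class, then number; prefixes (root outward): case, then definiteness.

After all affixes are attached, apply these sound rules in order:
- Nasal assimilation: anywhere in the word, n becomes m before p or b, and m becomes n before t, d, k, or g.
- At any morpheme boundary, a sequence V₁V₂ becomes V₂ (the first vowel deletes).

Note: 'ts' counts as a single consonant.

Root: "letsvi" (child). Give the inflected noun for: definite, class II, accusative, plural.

vlopletsvimim

Attach case accusative lop- (before consonant 'l') → lopletsvi.
Attach noun class class II -mu → lopletsvimu.
Attach number plural -im → lopletsvimuim.
Attach definiteness definite v- → vlopletsvimuim.
Nasal assimilation: no change.
Apply vowel deletion: vlopletsvimuim → vlopletsvimim.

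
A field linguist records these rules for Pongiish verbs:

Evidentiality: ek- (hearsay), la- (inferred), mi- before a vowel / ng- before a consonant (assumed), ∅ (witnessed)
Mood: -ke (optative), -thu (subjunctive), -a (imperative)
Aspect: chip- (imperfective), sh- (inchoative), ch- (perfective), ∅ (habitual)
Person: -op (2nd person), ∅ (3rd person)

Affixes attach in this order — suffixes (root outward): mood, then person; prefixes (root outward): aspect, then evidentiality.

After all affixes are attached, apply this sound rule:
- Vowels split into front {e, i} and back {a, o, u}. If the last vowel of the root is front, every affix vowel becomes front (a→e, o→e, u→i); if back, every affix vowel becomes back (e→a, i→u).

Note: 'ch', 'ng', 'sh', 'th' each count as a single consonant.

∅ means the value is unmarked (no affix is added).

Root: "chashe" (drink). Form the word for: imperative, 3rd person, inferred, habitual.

Attach mood imperative -a → chashea.
aspect = habitual: zero marking, form stays chashea.
person = 3rd person: zero marking, form stays chashea.
Attach evidentiality inferred la- → lachashea.
Apply vowel harmony: lachashea → lechashee.

lechashee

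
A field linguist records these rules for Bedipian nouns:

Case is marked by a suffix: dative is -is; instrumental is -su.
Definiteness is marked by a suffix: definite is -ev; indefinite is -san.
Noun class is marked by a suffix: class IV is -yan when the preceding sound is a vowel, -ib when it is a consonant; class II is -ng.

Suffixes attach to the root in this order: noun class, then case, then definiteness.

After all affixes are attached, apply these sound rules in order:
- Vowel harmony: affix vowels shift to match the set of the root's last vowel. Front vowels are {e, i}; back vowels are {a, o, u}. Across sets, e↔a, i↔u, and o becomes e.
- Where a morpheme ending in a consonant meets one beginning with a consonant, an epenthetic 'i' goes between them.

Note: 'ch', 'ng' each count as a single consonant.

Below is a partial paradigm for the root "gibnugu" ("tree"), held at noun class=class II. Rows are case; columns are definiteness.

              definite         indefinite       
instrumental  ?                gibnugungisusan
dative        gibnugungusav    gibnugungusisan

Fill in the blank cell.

gibnugungisuav

Attach noun class class II -ng → gibnugung.
Attach case instrumental -su → gibnugungsu.
Attach definiteness definite -ev → gibnugungsuev.
Apply vowel harmony: gibnugungsuev → gibnugungsuav.
Apply epenthesis: gibnugungsuav → gibnugungisuav.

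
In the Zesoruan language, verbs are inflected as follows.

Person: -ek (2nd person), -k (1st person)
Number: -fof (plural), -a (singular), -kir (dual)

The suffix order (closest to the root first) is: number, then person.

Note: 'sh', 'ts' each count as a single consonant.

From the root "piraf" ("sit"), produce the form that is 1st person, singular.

Attach number singular -a → pirafa.
Attach person 1st person -k → pirafak.

pirafak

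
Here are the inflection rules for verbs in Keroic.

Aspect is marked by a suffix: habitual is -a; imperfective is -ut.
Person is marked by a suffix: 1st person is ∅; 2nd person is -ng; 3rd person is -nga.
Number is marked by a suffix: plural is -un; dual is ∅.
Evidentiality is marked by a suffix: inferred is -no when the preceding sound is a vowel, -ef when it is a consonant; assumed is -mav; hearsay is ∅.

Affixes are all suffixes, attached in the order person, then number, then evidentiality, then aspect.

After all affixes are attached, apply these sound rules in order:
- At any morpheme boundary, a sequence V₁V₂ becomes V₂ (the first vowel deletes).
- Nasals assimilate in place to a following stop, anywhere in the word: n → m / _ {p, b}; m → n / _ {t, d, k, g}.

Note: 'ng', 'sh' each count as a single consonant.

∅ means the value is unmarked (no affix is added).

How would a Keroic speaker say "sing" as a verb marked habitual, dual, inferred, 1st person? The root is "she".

person = 1st person: zero marking, form stays she.
number = dual: zero marking, form stays she.
Attach evidentiality inferred -no (after vowel 'e') → sheno.
Attach aspect habitual -a → shenoa.
Apply vowel deletion: shenoa → shena.
Nasal assimilation: no change.

shena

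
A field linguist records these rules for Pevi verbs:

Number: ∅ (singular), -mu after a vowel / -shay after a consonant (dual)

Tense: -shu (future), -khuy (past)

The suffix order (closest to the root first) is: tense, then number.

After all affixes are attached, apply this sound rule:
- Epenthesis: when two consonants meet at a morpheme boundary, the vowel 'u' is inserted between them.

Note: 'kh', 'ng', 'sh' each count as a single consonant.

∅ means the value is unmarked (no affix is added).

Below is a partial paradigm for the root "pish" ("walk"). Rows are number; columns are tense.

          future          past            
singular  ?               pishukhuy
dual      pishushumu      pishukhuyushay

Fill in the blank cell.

Attach tense future -shu → pishshu.
number = singular: zero marking, form stays pishshu.
Apply epenthesis: pishshu → pishushu.

pishushu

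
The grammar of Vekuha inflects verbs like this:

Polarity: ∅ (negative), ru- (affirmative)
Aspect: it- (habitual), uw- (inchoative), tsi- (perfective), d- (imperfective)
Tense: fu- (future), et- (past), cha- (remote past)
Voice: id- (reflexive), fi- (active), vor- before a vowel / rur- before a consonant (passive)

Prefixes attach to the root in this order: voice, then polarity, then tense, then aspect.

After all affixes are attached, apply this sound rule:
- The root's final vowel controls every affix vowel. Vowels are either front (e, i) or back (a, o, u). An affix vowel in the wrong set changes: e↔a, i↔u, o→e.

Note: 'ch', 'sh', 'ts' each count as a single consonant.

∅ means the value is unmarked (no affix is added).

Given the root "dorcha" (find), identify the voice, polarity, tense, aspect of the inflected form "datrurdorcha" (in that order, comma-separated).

passive, negative, past, imperfective

Segment: d-et-rur-dorcha.
voice: vor/rur- → passive.
polarity: ∅ → negative.
tense: et- → past.
aspect: d- → imperfective.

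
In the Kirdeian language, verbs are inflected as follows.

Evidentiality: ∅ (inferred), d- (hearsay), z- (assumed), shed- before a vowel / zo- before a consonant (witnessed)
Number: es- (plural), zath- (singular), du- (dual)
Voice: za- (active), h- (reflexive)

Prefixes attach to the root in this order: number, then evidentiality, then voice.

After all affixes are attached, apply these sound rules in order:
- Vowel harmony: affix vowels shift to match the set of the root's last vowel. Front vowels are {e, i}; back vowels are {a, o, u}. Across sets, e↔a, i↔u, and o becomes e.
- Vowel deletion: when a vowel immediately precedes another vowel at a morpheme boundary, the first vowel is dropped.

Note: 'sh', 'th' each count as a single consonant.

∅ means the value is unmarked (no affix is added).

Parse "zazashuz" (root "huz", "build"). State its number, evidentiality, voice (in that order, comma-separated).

Segment: za-z-es-huz.
number: es- → plural.
evidentiality: z- → assumed.
voice: za- → active.

plural, assumed, active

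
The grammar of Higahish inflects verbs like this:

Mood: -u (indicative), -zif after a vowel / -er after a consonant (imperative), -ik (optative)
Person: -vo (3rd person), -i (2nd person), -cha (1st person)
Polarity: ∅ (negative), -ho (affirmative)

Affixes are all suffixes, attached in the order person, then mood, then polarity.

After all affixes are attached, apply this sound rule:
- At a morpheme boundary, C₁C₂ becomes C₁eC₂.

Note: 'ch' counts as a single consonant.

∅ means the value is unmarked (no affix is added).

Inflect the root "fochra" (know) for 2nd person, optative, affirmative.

Attach person 2nd person -i → fochrai.
Attach mood optative -ik → fochraiik.
Attach polarity affirmative -ho → fochraiikho.
Apply epenthesis: fochraiikho → fochraiikeho.

fochraiikeho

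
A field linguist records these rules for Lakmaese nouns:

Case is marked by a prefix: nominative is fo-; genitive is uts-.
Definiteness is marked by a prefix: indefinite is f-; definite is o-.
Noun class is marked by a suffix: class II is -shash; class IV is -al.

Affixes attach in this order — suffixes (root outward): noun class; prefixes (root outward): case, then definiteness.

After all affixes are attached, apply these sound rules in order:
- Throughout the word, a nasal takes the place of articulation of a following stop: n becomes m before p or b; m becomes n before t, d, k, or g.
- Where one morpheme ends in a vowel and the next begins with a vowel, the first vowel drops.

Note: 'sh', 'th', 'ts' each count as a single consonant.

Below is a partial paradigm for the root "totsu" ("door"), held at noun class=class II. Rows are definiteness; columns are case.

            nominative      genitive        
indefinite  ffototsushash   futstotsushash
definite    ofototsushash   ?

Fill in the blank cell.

utstotsushash

Attach case genitive uts- → utstotsu.
Attach definiteness definite o- → outstotsu.
Attach noun class class II -shash → outstotsushash.
Nasal assimilation: no change.
Apply vowel deletion: outstotsushash → utstotsushash.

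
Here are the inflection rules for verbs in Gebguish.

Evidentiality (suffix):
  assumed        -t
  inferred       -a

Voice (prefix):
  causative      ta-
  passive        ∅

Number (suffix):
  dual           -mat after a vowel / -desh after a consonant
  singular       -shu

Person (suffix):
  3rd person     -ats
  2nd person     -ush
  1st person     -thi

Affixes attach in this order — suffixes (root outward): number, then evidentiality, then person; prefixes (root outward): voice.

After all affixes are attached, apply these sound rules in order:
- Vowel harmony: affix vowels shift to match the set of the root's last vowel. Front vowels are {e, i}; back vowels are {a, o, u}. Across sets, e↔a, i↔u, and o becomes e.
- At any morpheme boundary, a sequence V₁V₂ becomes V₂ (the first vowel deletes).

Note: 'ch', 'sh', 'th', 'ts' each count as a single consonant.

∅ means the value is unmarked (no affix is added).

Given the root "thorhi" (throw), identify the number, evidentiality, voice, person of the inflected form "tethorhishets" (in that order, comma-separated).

Segment: ta-thorhi-shu-a-ats.
number: -shu → singular.
evidentiality: -a → inferred.
voice: ta- → causative.
person: -ats → 3rd person.

singular, inferred, causative, 3rd person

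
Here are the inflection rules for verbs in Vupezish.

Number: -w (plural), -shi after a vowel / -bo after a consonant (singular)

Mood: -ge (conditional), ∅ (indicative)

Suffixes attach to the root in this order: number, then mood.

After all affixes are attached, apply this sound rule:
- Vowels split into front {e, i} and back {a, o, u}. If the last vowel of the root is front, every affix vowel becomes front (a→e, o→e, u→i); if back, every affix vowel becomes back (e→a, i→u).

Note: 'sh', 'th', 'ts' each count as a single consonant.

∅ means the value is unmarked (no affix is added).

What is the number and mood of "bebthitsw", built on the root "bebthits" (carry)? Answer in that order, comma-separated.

plural, indicative

Segment: bebthits-w.
number: -w → plural.
mood: ∅ → indicative.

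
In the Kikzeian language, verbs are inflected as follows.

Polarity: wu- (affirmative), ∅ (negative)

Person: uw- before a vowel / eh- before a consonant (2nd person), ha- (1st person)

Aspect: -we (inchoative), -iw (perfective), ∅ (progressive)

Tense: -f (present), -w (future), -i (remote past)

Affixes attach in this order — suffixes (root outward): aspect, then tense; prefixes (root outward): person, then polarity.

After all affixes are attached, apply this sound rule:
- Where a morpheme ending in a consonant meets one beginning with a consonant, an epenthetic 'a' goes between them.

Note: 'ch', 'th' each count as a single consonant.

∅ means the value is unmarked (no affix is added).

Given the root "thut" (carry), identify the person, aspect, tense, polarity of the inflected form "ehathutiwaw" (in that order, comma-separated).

2nd person, perfective, future, negative

Segment: eh-thut-iw-w.
person: uw/eh- → 2nd person.
aspect: -iw → perfective.
tense: -w → future.
polarity: ∅ → negative.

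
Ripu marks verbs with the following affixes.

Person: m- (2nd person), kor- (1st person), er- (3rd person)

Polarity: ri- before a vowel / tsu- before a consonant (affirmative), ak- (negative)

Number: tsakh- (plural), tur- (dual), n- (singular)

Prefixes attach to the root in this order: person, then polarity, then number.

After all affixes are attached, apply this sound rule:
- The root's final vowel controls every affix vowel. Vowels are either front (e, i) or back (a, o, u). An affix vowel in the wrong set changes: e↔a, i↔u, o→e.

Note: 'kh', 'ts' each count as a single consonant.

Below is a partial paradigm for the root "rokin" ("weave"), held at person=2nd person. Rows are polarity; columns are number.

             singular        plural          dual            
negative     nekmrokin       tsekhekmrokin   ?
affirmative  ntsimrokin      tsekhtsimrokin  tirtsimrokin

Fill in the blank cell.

Attach person 2nd person m- → mrokin.
Attach polarity negative ak- → akmrokin.
Attach number dual tur- → turakmrokin.
Apply vowel harmony: turakmrokin → tirekmrokin.

tirekmrokin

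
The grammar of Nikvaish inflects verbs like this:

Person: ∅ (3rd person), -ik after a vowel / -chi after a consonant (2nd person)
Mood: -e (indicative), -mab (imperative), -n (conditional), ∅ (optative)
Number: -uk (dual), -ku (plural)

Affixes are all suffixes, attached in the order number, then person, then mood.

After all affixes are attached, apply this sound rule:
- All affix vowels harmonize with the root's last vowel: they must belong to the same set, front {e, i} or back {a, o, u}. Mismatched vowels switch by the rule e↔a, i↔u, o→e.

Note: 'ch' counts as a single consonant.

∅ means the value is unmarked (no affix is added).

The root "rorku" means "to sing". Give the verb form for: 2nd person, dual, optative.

rorkuukchu

Attach number dual -uk → rorkuuk.
Attach person 2nd person -chi (after consonant 'k') → rorkuukchi.
mood = optative: zero marking, form stays rorkuukchi.
Apply vowel harmony: rorkuukchi → rorkuukchu.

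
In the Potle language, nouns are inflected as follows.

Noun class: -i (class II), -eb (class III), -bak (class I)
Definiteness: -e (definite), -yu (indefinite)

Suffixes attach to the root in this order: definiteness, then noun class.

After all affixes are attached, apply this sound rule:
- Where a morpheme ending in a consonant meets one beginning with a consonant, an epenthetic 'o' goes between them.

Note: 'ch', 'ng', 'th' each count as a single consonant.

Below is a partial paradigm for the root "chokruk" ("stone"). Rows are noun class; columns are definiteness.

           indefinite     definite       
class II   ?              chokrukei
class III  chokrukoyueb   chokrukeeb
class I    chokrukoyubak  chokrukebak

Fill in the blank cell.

Attach definiteness indefinite -yu → chokrukyu.
Attach noun class class II -i → chokrukyui.
Apply epenthesis: chokrukyui → chokrukoyui.

chokrukoyui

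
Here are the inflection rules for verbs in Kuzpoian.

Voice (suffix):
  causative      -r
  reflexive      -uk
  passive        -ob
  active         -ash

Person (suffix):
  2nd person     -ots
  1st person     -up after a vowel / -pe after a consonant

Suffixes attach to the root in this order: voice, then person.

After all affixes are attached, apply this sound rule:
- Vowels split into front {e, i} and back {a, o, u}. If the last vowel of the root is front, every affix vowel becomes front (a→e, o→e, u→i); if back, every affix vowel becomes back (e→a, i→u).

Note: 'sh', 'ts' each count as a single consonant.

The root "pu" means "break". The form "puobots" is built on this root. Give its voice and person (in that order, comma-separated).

passive, 2nd person

Segment: pu-ob-ots.
voice: -ob → passive.
person: -ots → 2nd person.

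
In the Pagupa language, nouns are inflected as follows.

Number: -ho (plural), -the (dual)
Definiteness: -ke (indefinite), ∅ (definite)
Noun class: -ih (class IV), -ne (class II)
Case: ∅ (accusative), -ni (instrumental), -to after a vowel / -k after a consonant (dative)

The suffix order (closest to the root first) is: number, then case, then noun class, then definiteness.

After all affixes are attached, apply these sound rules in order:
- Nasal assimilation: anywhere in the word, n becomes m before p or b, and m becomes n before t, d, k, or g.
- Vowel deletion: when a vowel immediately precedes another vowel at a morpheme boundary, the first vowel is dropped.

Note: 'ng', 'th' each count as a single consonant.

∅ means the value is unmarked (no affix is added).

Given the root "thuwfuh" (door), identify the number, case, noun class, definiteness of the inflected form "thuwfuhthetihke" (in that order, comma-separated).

dual, dative, class IV, indefinite

Segment: thuwfuh-the-to-ih-ke.
number: -the → dual.
case: -to/k → dative.
noun class: -ih → class IV.
definiteness: -ke → indefinite.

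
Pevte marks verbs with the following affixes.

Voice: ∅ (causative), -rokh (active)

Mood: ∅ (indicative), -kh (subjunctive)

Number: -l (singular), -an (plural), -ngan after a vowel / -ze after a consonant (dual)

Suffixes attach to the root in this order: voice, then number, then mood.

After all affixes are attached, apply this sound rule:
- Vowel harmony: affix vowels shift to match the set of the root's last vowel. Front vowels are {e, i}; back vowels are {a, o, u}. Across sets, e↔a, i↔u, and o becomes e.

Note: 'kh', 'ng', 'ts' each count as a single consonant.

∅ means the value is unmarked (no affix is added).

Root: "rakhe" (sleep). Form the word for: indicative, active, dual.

Attach voice active -rokh → rakherokh.
Attach number dual -ze (after consonant 'kh') → rakherokhze.
mood = indicative: zero marking, form stays rakherokhze.
Apply vowel harmony: rakherokhze → rakherekhze.

rakherekhze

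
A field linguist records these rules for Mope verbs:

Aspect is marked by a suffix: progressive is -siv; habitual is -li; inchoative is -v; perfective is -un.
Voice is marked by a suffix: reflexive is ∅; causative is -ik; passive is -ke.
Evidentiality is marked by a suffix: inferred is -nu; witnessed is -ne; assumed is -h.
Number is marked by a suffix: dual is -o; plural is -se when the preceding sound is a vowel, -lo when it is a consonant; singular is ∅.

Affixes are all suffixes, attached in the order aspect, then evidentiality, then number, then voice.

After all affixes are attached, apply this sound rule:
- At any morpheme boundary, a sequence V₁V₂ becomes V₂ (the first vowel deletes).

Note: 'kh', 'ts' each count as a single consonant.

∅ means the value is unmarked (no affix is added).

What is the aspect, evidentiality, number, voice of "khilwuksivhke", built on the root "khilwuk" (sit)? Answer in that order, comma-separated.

Segment: khilwuk-siv-h-ke.
aspect: -siv → progressive.
evidentiality: -h → assumed.
number: ∅ → singular.
voice: -ke → passive.

progressive, assumed, singular, passive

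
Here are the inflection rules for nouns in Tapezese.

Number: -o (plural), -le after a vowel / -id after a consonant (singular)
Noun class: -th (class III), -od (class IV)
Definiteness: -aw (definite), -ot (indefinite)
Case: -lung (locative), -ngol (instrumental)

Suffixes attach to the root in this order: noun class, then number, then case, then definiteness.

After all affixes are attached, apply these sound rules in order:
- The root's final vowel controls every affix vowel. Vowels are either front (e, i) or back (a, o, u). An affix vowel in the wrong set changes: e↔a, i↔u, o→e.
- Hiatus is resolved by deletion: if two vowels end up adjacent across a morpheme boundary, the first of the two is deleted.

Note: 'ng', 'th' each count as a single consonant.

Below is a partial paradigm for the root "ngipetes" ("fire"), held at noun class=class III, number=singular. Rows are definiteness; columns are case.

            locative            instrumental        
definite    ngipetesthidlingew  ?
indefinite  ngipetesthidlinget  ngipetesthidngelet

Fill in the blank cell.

ngipetesthidngelew

Attach noun class class III -th → ngipetesth.
Attach number singular -id (after consonant 'th') → ngipetesthid.
Attach case instrumental -ngol → ngipetesthidngol.
Attach definiteness definite -aw → ngipetesthidngolaw.
Apply vowel harmony: ngipetesthidngolaw → ngipetesthidngelew.
Vowel deletion: no change.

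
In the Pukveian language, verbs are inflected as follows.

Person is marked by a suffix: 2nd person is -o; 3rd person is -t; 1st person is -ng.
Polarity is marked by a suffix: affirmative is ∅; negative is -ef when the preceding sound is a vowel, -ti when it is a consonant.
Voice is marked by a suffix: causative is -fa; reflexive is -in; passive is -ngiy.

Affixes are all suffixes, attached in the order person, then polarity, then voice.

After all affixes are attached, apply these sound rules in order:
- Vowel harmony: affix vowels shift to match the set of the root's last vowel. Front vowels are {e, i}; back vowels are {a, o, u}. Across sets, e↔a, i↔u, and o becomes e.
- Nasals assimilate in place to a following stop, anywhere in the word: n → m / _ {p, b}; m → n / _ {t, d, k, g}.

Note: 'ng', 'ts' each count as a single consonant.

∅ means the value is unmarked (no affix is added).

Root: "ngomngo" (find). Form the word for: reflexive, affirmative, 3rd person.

Attach person 3rd person -t → ngomngot.
polarity = affirmative: zero marking, form stays ngomngot.
Attach voice reflexive -in → ngomngotin.
Apply vowel harmony: ngomngotin → ngomngotun.
Nasal assimilation: no change.

ngomngotun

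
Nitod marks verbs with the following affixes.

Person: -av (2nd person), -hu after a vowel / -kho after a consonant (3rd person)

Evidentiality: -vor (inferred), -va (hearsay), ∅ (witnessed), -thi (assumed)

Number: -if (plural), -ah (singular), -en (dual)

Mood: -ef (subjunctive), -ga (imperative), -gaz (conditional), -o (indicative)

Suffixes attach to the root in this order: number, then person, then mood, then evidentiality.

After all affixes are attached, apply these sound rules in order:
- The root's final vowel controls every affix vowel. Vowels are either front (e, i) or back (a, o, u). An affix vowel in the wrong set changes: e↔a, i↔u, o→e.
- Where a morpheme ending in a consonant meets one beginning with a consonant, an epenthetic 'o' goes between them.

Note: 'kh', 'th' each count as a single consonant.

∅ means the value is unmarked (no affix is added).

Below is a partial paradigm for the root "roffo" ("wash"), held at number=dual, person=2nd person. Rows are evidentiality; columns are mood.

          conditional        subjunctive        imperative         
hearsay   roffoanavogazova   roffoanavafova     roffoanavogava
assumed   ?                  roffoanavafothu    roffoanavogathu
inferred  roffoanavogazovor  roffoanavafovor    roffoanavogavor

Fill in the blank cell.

roffoanavogazothu

Attach number dual -en → roffoen.
Attach person 2nd person -av → roffoenav.
Attach mood conditional -gaz → roffoenavgaz.
Attach evidentiality assumed -thi → roffoenavgazthi.
Apply vowel harmony: roffoenavgazthi → roffoanavgazthu.
Apply epenthesis: roffoanavgazthu → roffoanavogazothu.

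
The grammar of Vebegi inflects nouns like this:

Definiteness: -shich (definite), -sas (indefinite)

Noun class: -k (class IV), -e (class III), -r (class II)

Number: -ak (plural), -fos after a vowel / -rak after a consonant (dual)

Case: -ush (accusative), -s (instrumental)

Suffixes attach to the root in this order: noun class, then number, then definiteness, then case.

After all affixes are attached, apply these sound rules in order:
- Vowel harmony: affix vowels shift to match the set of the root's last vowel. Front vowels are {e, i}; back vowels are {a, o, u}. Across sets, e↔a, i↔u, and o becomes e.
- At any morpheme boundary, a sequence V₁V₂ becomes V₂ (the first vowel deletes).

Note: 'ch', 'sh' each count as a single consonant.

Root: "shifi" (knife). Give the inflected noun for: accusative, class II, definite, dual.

shifirrekshichish

Attach noun class class II -r → shifir.
Attach number dual -rak (after consonant 'r') → shifirrak.
Attach definiteness definite -shich → shifirrakshich.
Attach case accusative -ush → shifirrakshichush.
Apply vowel harmony: shifirrakshichush → shifirrekshichish.
Vowel deletion: no change.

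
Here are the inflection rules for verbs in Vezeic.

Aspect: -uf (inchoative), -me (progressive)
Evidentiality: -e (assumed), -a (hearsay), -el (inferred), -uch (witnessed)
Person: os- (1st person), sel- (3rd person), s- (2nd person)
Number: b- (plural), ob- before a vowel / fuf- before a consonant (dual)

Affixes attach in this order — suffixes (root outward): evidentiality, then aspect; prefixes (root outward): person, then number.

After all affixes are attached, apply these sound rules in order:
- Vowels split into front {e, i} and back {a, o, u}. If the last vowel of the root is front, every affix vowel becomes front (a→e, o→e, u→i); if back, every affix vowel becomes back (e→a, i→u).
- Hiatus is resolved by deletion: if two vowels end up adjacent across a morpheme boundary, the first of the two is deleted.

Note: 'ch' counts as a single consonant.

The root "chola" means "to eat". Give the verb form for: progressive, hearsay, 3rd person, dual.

Attach person 3rd person sel- → selchola.
Attach evidentiality hearsay -a → selcholaa.
Attach aspect progressive -me → selcholaame.
Attach number dual fuf- (before consonant 's') → fufselcholaame.
Apply vowel harmony: fufselcholaame → fufsalcholaama.
Apply vowel deletion: fufsalcholaama → fufsalcholama.

fufsalcholama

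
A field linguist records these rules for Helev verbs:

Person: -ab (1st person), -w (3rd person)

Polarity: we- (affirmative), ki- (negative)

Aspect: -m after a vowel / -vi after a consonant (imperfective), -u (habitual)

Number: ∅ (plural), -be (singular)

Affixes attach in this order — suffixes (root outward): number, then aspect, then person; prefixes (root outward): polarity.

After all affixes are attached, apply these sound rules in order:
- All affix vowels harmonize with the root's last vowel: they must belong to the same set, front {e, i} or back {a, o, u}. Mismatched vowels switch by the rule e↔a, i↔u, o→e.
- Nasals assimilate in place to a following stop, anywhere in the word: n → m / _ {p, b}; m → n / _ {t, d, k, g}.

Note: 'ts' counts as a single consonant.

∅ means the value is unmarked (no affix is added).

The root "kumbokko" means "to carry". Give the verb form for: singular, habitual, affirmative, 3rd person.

Attach polarity affirmative we- → wekumbokko.
Attach number singular -be → wekumbokkobe.
Attach aspect habitual -u → wekumbokkobeu.
Attach person 3rd person -w → wekumbokkobeuw.
Apply vowel harmony: wekumbokkobeuw → wakumbokkobauw.
Nasal assimilation: no change.

wakumbokkobauw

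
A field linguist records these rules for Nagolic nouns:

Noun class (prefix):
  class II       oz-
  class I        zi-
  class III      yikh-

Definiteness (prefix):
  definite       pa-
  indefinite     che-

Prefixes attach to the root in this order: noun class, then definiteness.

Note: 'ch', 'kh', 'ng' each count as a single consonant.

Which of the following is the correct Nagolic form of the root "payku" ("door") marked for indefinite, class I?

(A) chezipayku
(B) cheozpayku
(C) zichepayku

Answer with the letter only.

Attach noun class class I zi- → zipayku.
Attach definiteness indefinite che- → chezipayku.
So the correct form is chezipayku, option (A).
(C) zichepayku is wrong: it has the affixes in the wrong order.
(B) cheozpayku is wrong: it uses class II instead of class I for noun class.

A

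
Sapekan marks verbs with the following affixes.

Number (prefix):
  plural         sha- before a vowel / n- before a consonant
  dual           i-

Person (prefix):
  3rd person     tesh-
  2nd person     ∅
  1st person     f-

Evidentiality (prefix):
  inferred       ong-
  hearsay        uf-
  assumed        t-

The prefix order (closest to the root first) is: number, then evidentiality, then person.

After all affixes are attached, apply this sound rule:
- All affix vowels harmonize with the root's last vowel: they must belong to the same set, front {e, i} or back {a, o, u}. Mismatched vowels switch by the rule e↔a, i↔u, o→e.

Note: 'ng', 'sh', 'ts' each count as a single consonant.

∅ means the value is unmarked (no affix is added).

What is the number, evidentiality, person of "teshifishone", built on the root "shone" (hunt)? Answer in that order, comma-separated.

dual, hearsay, 3rd person

Segment: tesh-uf-i-shone.
number: i- → dual.
evidentiality: uf- → hearsay.
person: tesh- → 3rd person.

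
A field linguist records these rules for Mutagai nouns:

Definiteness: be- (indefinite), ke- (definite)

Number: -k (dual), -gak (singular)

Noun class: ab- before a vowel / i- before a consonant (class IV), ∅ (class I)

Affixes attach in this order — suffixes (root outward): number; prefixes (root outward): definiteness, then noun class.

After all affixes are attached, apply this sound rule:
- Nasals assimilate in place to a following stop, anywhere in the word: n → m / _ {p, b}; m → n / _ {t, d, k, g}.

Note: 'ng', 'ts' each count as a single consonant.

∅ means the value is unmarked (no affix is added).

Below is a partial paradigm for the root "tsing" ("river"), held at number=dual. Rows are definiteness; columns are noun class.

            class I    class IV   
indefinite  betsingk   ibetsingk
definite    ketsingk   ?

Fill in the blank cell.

iketsingk

Attach definiteness definite ke- → ketsing.
Attach noun class class IV i- (before consonant 'k') → iketsing.
Attach number dual -k → iketsingk.
Nasal assimilation: no change.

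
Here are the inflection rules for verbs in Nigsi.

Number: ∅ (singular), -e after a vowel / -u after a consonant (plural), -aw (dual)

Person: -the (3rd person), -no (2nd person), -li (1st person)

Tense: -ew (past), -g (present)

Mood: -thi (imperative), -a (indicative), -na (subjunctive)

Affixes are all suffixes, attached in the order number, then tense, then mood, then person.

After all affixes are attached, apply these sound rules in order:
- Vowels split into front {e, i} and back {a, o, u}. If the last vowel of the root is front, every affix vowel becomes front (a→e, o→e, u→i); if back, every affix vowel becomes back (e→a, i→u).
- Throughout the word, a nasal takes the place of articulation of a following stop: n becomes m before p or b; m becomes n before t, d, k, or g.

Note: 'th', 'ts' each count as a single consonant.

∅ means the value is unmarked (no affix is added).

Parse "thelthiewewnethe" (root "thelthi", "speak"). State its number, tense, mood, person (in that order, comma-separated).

dual, past, subjunctive, 3rd person

Segment: thelthi-aw-ew-na-the.
number: -aw → dual.
tense: -ew → past.
mood: -na → subjunctive.
person: -the → 3rd person.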